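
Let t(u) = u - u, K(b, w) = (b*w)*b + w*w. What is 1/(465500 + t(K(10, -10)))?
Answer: 1/465500 ≈ 2.1482e-6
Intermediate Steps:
K(b, w) = w**2 + w*b**2 (K(b, w) = w*b**2 + w**2 = w**2 + w*b**2)
t(u) = 0
1/(465500 + t(K(10, -10))) = 1/(465500 + 0) = 1/465500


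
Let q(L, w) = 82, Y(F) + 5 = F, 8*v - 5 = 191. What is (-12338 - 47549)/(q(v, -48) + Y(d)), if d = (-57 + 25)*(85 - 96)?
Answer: -59887/429 ≈ -139.60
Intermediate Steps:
v = 49/2 (v = 5/8 + (1/8)*191 = 5/8 + 191/8 = 49/2 ≈ 24.500)
d = 352 (d = -32*(-11) = 352)
Y(F) = -5 + F
(-12338 - 47549)/(q(v, -48) + Y(d)) = (-12338 - 47549)/(82 + (-5 + 352)) = -59887/(82 + 347) = -59887/429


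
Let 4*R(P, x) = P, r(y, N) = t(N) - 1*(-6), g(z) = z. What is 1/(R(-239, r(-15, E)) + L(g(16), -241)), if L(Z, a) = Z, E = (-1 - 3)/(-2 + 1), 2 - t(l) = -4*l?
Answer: -4/175 ≈ -0.022857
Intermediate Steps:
t(l) = 2 + 4*l (t(l) = 2 - (-4)*l = 2 + 4*l)
E = 4 (E = -4/(-1) = -4*(-1) = 4)
r(y, N) = 8 + 4*N (r(y, N) = (2 + 4*N) - 1*(-6) = (2 + 4*N) + 6 = 8 + 4*N)
R(P, x) = P/4
1/(R(-239, r(-15, E)) + L(g(16), -241)) = 1/((¼)*(-239) + 16) = 1/(-239/4 + 16) = 1/(-175/4) = -4/175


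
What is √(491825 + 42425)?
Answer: 5*√21370 ≈ 730.92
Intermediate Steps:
√(491825 + 42425) = √534250 = 5*√21370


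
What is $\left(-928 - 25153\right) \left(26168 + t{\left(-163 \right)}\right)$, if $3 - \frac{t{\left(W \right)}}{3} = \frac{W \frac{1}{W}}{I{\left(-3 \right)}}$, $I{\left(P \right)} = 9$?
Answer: $- \frac{2048140930}{3} \approx -6.8271 \cdot 10^{8}$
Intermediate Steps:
$t{\left(W \right)} = \frac{26}{3}$ ($t{\left(W \right)} = 9 - 3 \frac{W \frac{1}{W}}{9} = 9 - 3 \cdot 1 \cdot \frac{1}{9} = 9 - \frac{1}{3} = \frac{26}{3}$)
$\left(-928 - 25153\right) \left(26168 + t{\left(-163 \right)}\right) = \left(-928 - 25153\right) \left(26168 + \frac{26}{3}\right) = \left(-26081\right) \frac{78530}{3} = - \frac{2048140930}{3}$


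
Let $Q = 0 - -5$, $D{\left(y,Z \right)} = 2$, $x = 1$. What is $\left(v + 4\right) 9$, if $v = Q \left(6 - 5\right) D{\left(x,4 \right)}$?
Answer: $126$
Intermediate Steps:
$Q = 5$ ($Q = 0 + 5 = 5$)
$v = 10$ ($v = 5 \left(6 - 5\right) 2 = 5 \cdot 1 \cdot 2 = 5 \cdot 2 = 10$)
$\left(v + 4\right) 9 = \left(10 + 4\right) 9 = 14 \cdot 9 = 126$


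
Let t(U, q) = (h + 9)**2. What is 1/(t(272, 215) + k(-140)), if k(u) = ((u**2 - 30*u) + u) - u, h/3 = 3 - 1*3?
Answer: 1/23881 ≈ 4.1874e-5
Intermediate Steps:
h = 0 (h = 3*(3 - 1*3) = 3*(3 - 3) = 3*0 = 0)
k(u) = u**2 - 30*u (k(u) = (u**2 - 29*u) - u = u**2 - 30*u)
t(U, q) = 81 (t(U, q) = (0 + 9)**2 = 9**2 = 81)
1/(t(272, 215) + k(-140)) = 1/(81 - 140*(-30 - 140)) = 1/(81 - 140*(-170)) = 1/(81 + 23800) = 1/23881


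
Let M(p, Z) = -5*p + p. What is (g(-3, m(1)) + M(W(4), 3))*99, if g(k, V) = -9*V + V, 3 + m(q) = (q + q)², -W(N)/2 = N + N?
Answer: 5544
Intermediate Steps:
W(N) = -4*N (W(N) = -2*(N + N) = -4*N)
M(p, Z) = -4*p
m(q) = -3 + 4*q² (m(q) = -3 + (q + q)² = -3 + (2*q)² = -3 + 4*q²)
g(k, V) = -8*V
(g(-3, m(1)) + M(W(4), 3))*99 = (-8*(-3 + 4*1²) - (-16)*4)*99 = (-8*(-3 + 4*1) - 4*(-16))*99 = (-8*(-3 + 4) + 64)*99 = (-8*1 + 64)*99 = (-8 + 64)*99 = 56*99 = 5544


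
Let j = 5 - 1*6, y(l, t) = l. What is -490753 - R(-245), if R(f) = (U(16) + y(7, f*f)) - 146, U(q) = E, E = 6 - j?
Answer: -490621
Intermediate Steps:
j = -1 (j = 5 - 6 = -1)
E = 7 (E = 6 - 1*(-1) = 6 + 1 = 7)
U(q) = 7
R(f) = -132 (R(f) = (7 + 7) - 146 = 14 - 146 = -132)
-490753 - R(-245) = -490753 - 1*(-132) = -490753 + 132 = -490621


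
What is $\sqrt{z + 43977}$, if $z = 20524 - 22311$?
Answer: $\sqrt{42190} \approx 205.4$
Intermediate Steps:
$z = -1787$
$\sqrt{z + 43977} = \sqrt{-1787 + 43977} = \sqrt{42190}$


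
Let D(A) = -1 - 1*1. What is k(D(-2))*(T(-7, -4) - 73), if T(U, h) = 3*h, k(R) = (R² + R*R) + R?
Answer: -510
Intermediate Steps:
D(A) = -2 (D(A) = -1 - 1 = -2)
k(R) = R + 2*R² (k(R) = (R² + R²) + R = 2*R² + R = R + 2*R²)
k(D(-2))*(T(-7, -4) - 73) = (-2*(1 + 2*(-2)))*(3*(-4) - 73) = (-2*(1 - 4))*(-12 - 73) = -2*(-3)*(-85) = 6*(-85) = -510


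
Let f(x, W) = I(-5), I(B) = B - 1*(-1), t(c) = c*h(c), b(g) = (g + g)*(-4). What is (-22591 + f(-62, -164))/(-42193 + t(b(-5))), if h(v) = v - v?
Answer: 22595/42193 ≈ 0.53552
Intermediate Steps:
h(v) = 0
b(g) = -8*g (b(g) = (2*g)*(-4) = -8*g)
t(c) = 0 (t(c) = c*0 = 0)
I(B) = 1 + B (I(B) = B + 1 = 1 + B)
f(x, W) = -4 (f(x, W) = 1 - 5 = -4)
(-22591 + f(-62, -164))/(-42193 + t(b(-5))) = (-22591 - 4)/(-42193 + 0) = -22595/(-42193) = -22595*(-1/42193) = 22595/42193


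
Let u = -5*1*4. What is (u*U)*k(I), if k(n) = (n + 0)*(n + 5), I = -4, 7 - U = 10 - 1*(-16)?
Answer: -1520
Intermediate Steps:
U = -19 (U = 7 - (10 - 1*(-16)) = 7 - (10 + 16) = 7 - 1*26 = 7 - 26 = -19)
k(n) = n*(5 + n)
u = -20 (u = -5*4 = -20)
(u*U)*k(I) = (-20*(-19))*(-4*(5 - 4)) = 380*(-4*1) = 380*(-4) = -1520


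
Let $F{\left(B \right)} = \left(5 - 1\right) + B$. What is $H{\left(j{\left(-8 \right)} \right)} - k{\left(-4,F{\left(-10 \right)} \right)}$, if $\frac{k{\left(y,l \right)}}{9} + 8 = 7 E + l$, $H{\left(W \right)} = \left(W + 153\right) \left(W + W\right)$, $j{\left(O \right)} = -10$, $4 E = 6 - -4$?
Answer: $- \frac{5783}{2} \approx -2891.5$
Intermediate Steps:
$E = \frac{5}{2}$ ($E = \frac{6 - -4}{4} = \frac{6 + 4}{4} = \frac{1}{4} \cdot 10 = \frac{5}{2} \approx 2.5$)
$F{\left(B \right)} = 4 + B$
$H{\left(W \right)} = 2 W \left(153 + W\right)$ ($H{\left(W \right)} = \left(153 + W\right) 2 W = 2 W \left(153 + W\right)$)
$k{\left(y,l \right)} = \frac{171}{2} + 9 l$ ($k{\left(y,l \right)} = -72 + 9 \left(7 \cdot \frac{5}{2} + l\right) = -72 + 9 \left(\frac{35}{2} + l\right) = -72 + \left(\frac{315}{2} + 9 l\right) = \frac{171}{2} + 9 l$)
$H{\left(j{\left(-8 \right)} \right)} - k{\left(-4,F{\left(-10 \right)} \right)} = 2 \left(-10\right) \left(153 - 10\right) - \left(\frac{171}{2} + 9 \left(4 - 10\right)\right) = 2 \left(-10\right) 143 - \left(\frac{171}{2} + 9 \left(-6\right)\right) = -2860 - \left(\frac{171}{2} - 54\right) = -2860 - \frac{63}{2} = - \frac{5783}{2}$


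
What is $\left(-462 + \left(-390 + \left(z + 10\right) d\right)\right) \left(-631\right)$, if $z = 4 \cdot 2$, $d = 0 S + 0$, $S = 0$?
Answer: $537612$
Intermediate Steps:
$d = 0$ ($d = 0 \cdot 0 + 0 = 0 + 0 = 0$)
$z = 8$
$\left(-462 + \left(-390 + \left(z + 10\right) d\right)\right) \left(-631\right) = \left(-462 - \left(390 - \left(8 + 10\right) 0\right)\right) \left(-631\right) = \left(-462 + \left(-390 + 18 \cdot 0\right)\right) \left(-631\right) = \left(-462 + \left(-390 + 0\right)\right) \left(-631\right) = \left(-462 - 390\right) \left(-631\right) = \left(-852\right) \left(-631\right) = 537612$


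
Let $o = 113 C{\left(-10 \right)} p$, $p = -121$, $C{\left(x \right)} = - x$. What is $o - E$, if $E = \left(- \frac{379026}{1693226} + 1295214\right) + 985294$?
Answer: $- \frac{2046464925381}{846613} \approx -2.4172 \cdot 10^{6}$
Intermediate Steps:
$E = \frac{1930707529891}{846613}$ ($E = \left(\left(-379026\right) \frac{1}{1693226} + 1295214\right) + 985294 = \left(- \frac{189513}{846613} + 1295214\right) + 985294 = \frac{1096544820669}{846613} + 985294 = \frac{1930707529891}{846613} \approx 2.2805 \cdot 10^{6}$)
$o = -136730$ ($o = 113 \left(\left(-1\right) \left(-10\right)\right) \left(-121\right) = 113 \cdot 10 \left(-121\right) = 1130 \left(-121\right) = -136730$)
$o - E = -136730 - \frac{1930707529891}{846613} = - \frac{2046464925381}{846613}$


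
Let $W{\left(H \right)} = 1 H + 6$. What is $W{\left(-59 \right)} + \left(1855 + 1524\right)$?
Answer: $3326$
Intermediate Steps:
$W{\left(H \right)} = 6 + H$ ($W{\left(H \right)} = H + 6 = 6 + H$)
$W{\left(-59 \right)} + \left(1855 + 1524\right) = \left(6 - 59\right) + \left(1855 + 1524\right) = -53 + 3379 = 3326$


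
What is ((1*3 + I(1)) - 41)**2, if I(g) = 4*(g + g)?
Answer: 900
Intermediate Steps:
I(g) = 8*g (I(g) = 4*(2*g) = 8*g)
((1*3 + I(1)) - 41)**2 = ((1*3 + 8*1) - 41)**2 = ((3 + 8) - 41)**2 = (11 - 41)**2 = (-30)**2 = 900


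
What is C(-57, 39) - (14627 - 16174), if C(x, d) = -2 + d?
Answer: 1584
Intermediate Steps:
C(-57, 39) - (14627 - 16174) = (-2 + 39) - (14627 - 16174) = 37 - 1*(-1547) = 37 + 1547 = 1584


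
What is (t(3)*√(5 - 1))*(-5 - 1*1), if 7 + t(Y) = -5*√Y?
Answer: 84 + 60*√3 ≈ 187.92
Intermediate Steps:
t(Y) = -7 - 5*√Y
(t(3)*√(5 - 1))*(-5 - 1*1) = ((-7 - 5*√3)*√(5 - 1))*(-5 - 1*1) = ((-7 - 5*√3)*√4)*(-5 - 1) = ((-7 - 5*√3)*2)*(-6) = (-14 - 10*√3)*(-6) = 84 + 60*√3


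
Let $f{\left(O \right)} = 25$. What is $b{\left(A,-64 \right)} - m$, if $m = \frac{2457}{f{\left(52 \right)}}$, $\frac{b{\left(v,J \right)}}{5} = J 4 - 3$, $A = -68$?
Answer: $- \frac{34832}{25} \approx -1393.3$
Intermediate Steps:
$b{\left(v,J \right)} = -15 + 20 J$ ($b{\left(v,J \right)} = 5 \left(J 4 - 3\right) = 5 \left(4 J - 3\right) = 5 \left(-3 + 4 J\right) = -15 + 20 J$)
$m = \frac{2457}{25} \approx 98.28$
$b{\left(A,-64 \right)} - m = \left(-15 + 20 \left(-64\right)\right) - \frac{2457}{25} = \left(-15 - 1280\right) - \frac{2457}{25} = -1295 - \frac{2457}{25} = - \frac{34832}{25}$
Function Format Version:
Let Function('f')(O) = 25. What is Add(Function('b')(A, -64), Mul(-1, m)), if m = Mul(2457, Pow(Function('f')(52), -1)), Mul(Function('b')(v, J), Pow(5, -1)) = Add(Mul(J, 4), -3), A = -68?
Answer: Rational(-34832, 25) ≈ -1393.3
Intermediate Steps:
Function('b')(v, J) = Add(-15, Mul(20, J)) (Function('b')(v, J) = Mul(5, Add(Mul(J, 4), -3)) = Mul(5, Add(Mul(4, J), -3)) = Mul(5, Add(-3, Mul(4, J))) = Add(-15, Mul(20, J)))
m = Rational(2457, 25) (m = Mul(2457, Pow(25, -1)) = Mul(2457, Rational(1, 25)) = Rational(2457, 25) ≈ 98.280)
Add(Function('b')(A, -64), Mul(-1, m)) = Add(Add(-15, Mul(20, -64)), Mul(-1, Rational(2457, 25))) = Add(Add(-15, -1280), Rational(-2457, 25)) = Add(-1295, Rational(-2457, 25)) = Rational(-34832, 25)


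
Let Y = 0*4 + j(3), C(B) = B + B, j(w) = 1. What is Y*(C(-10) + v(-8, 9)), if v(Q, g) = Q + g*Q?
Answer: -100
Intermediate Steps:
C(B) = 2*B
Y = 1 (Y = 0*4 + 1 = 0 + 1 = 1)
v(Q, g) = Q + Q*g
Y*(C(-10) + v(-8, 9)) = 1*(2*(-10) - 8*(1 + 9)) = 1*(-20 - 8*10) = 1*(-20 - 80) = 1*(-100) = -100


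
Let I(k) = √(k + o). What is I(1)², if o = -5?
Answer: -4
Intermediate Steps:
I(k) = √(-5 + k) (I(k) = √(k - 5) = √(-5 + k))
I(1)² = (√(-5 + 1))² = (√(-4))² = (2*I)² = -4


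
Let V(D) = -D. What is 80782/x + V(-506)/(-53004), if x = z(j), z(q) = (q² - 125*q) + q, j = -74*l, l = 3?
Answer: 29464599/28273217 ≈ 1.0421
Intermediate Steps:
j = -222 (j = -74*3 = -222)
z(q) = q² - 124*q
x = 76812 (x = -222*(-124 - 222) = -222*(-346) = 76812)
80782/x + V(-506)/(-53004) = 80782/76812 - 1*(-506)/(-53004) = 80782*(1/76812) + 506*(-1/53004) = 40391/38406 - 253/26502 = 29464599/28273217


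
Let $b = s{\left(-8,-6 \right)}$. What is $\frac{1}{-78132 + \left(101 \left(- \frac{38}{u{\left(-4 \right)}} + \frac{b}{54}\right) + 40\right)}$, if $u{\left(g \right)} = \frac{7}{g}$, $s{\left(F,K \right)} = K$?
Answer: $- \frac{63}{4782335} \approx -1.3173 \cdot 10^{-5}$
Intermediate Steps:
$b = -6$
$\frac{1}{-78132 + \left(101 \left(- \frac{38}{u{\left(-4 \right)}} + \frac{b}{54}\right) + 40\right)} = \frac{1}{-78132 + \left(101 \left(- \frac{38}{7 \frac{1}{-4}} - \frac{6}{54}\right) + 40\right)} = \frac{1}{-78132 + \left(101 \left(- \frac{38}{7 \left(- \frac{1}{4}\right)} - \frac{1}{9}\right) + 40\right)} = \frac{1}{-78132 + \left(101 \left(- \frac{38}{- \frac{7}{4}} - \frac{1}{9}\right) + 40\right)} = \frac{1}{-78132 + \left(101 \left(\left(-38\right) \left(- \frac{4}{7}\right) - \frac{1}{9}\right) + 40\right)} = \frac{1}{-78132 + \left(101 \left(\frac{152}{7} - \frac{1}{9}\right) + 40\right)} = \frac{1}{-78132 + \left(101 \cdot \frac{1361}{63} + 40\right)} = \frac{1}{-78132 + \left(\frac{137461}{63} + 40\right)} = \frac{1}{-78132 + \frac{139981}{63}} = \frac{1}{- \frac{4782335}{63}} = - \frac{63}{4782335}$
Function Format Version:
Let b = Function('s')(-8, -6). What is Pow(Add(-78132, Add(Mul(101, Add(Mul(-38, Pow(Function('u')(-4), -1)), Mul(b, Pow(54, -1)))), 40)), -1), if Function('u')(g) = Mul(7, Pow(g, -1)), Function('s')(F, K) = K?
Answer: Rational(-63, 4782335) ≈ -1.3173e-5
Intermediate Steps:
b = -6
Pow(Add(-78132, Add(Mul(101, Add(Mul(-38, Pow(Function('u')(-4), -1)), Mul(b, Pow(54, -1)))), 40)), -1) = Pow(Add(-78132, Add(Mul(101, Add(Mul(-38, Pow(Mul(7, Pow(-4, -1)), -1)), Mul(-6, Pow(54, -1)))), 40)), -1) = Pow(Add(-78132, Add(Mul(101, Add(Mul(-38, Pow(Mul(7, Rational(-1, 4)), -1)), Mul(-6, Rational(1, 54)))), 40)), -1) = Pow(Add(-78132, Add(Mul(101, Add(Mul(-38, Pow(Rational(-7, 4), -1)), Rational(-1, 9))), 40)), -1) = Pow(Add(-78132, Add(Mul(101, Add(Mul(-38, Rational(-4, 7)), Rational(-1, 9))), 40)), -1) = Pow(Add(-78132, Add(Mul(101, Add(Rational(152, 7), Rational(-1, 9))), 40)), -1) = Pow(Add(-78132, Add(Mul(101, Rational(1361, 63)), 40)), -1) = Pow(Add(-78132, Add(Rational(137461, 63), 40)), -1) = Pow(Add(-78132, Rational(139981, 63)), -1) = Pow(Rational(-4782335, 63), -1) = Rational(-63, 4782335)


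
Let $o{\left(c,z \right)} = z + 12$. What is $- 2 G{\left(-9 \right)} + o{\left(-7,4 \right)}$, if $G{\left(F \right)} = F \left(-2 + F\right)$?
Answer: $-182$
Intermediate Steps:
$o{\left(c,z \right)} = 12 + z$
$- 2 G{\left(-9 \right)} + o{\left(-7,4 \right)} = - 2 \left(- 9 \left(-2 - 9\right)\right) + \left(12 + 4\right) = - 2 \left(\left(-9\right) \left(-11\right)\right) + 16 = \left(-2\right) 99 + 16 = -198 + 16 = -182$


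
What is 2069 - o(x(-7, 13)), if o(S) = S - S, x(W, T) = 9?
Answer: 2069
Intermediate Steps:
o(S) = 0
2069 - o(x(-7, 13)) = 2069 - 1*0 = 2069 + 0 = 2069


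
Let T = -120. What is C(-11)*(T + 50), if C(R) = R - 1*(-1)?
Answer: 700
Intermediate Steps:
C(R) = 1 + R (C(R) = R + 1 = 1 + R)
C(-11)*(T + 50) = (1 - 11)*(-120 + 50) = -10*(-70) = 700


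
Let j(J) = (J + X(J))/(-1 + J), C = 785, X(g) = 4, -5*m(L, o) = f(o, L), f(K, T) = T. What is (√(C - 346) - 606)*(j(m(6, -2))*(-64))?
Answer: -542976/11 + 896*√439/11 ≈ -47655.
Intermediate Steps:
m(L, o) = -L/5
j(J) = (4 + J)/(-1 + J) (j(J) = (J + 4)/(-1 + J) = (4 + J)/(-1 + J))
(√(C - 346) - 606)*(j(m(6, -2))*(-64)) = (√(785 - 346) - 606)*(((4 - ⅕*6)/(-1 - ⅕*6))*(-64)) = (√439 - 606)*(((4 - 6/5)/(-1 - 6/5))*(-64)) = (-606 + √439)*(((14/5)/(-11/5))*(-64)) = (-606 + √439)*(-5/11*14/5*(-64)) = (-606 + √439)*(-14/11*(-64)) = (-606 + √439)*(896/11) = -542976/11 + 896*√439/11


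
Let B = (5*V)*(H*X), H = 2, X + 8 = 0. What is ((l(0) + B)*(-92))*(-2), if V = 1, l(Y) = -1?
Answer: -14904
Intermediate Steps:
X = -8 (X = -8 + 0 = -8)
B = -80 (B = (5*1)*(2*(-8)) = 5*(-16) = -80)
((l(0) + B)*(-92))*(-2) = ((-1 - 80)*(-92))*(-2) = -81*(-92)*(-2) = 7452*(-2) = -14904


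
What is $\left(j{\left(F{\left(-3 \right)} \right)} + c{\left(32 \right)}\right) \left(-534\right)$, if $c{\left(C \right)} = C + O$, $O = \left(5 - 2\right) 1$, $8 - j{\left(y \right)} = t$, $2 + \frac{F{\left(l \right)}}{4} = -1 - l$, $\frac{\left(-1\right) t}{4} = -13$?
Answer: $4806$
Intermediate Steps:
$t = 52$ ($t = \left(-4\right) \left(-13\right) = 52$)
$F{\left(l \right)} = -12 - 4 l$ ($F{\left(l \right)} = -8 + 4 \left(-1 - l\right) = -8 - \left(4 + 4 l\right) = -12 - 4 l$)
$j{\left(y \right)} = -44$ ($j{\left(y \right)} = 8 - 52 = -44$)
$O = 3$ ($O = 3 \cdot 1 = 3$)
$c{\left(C \right)} = 3 + C$ ($c{\left(C \right)} = C + 3 = 3 + C$)
$\left(j{\left(F{\left(-3 \right)} \right)} + c{\left(32 \right)}\right) \left(-534\right) = \left(-44 + \left(3 + 32\right)\right) \left(-534\right) = \left(-44 + 35\right) \left(-534\right) = \left(-9\right) \left(-534\right) = 4806$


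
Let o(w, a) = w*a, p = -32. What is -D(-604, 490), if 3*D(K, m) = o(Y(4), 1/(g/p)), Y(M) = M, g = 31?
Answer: 128/93 ≈ 1.3763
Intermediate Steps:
o(w, a) = a*w
D(K, m) = -128/93 (D(K, m) = (4/(31/(-32)))/3 = (4/(31*(-1/32)))/3 = (4/(-31/32))/3 = (-32/31*4)/3 = (⅓)*(-128/31) = -128/93)
-D(-604, 490) = -1*(-128/93) = 128/93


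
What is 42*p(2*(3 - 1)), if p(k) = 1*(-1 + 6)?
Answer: 210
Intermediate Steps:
p(k) = 5 (p(k) = 1*5 = 5)
42*p(2*(3 - 1)) = 42*5 = 210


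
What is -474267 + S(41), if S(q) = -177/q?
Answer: -19445124/41 ≈ -4.7427e+5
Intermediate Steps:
-474267 + S(41) = -474267 - 177/41 = -19445124/41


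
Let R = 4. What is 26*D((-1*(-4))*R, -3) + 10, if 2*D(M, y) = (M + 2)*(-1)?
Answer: -224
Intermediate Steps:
D(M, y) = -1 - M/2 (D(M, y) = ((M + 2)*(-1))/2 = ((2 + M)*(-1))/2 = (-2 - M)/2 = -1 - M/2)
26*D((-1*(-4))*R, -3) + 10 = 26*(-1 - (-1*(-4))*4/2) + 10 = 26*(-1 - 2*4) + 10 = 26*(-1 - ½*16) + 10 = 26*(-1 - 8) + 10 = 26*(-9) + 10 = -234 + 10 = -224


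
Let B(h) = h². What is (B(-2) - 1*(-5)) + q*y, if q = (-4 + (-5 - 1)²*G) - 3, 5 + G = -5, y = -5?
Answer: 1844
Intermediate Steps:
G = -10 (G = -5 - 5 = -10)
q = -367 (q = (-4 + (-5 - 1)²*(-10)) - 3 = (-4 + (-6)²*(-10)) - 3 = (-4 + 36*(-10)) - 3 = (-4 - 360) - 3 = -364 - 3 = -367)
(B(-2) - 1*(-5)) + q*y = ((-2)² - 1*(-5)) - 367*(-5) = (4 + 5) + 1835 = 9 + 1835 = 1844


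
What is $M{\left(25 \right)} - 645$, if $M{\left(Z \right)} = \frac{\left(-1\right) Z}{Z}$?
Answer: $-646$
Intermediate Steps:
$M{\left(Z \right)} = -1$
$M{\left(25 \right)} - 645 = -1 - 645 = -646$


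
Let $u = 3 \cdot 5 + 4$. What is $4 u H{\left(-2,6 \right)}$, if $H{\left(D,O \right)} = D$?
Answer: $-152$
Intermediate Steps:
$u = 19$ ($u = 15 + 4 = 19$)
$4 u H{\left(-2,6 \right)} = 4 \cdot 19 \left(-2\right) = 76 \left(-2\right) = -152$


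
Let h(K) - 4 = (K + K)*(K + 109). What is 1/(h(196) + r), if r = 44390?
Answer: 1/163954 ≈ 6.0993e-6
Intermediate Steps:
h(K) = 4 + 2*K*(109 + K) (h(K) = 4 + (K + K)*(K + 109) = 4 + (2*K)*(109 + K) = 4 + 2*K*(109 + K))
1/(h(196) + r) = 1/((4 + 2*196² + 218*196) + 44390) = 1/((4 + 2*38416 + 42728) + 44390) = 1/((4 + 76832 + 42728) + 44390) = 1/(119564 + 44390) = 1/163954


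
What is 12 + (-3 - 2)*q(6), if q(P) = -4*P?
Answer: 132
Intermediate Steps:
12 + (-3 - 2)*q(6) = 12 + (-3 - 2)*(-4*6) = 12 - 5*(-24) = 12 + 120 = 132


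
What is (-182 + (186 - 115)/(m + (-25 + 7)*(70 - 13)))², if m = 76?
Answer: 29918966841/902500 ≈ 33151.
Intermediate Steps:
(-182 + (186 - 115)/(m + (-25 + 7)*(70 - 13)))² = (-182 + (186 - 115)/(76 + (-25 + 7)*(70 - 13)))² = (-182 + 71/(76 - 18*57))² = (-182 + 71/(76 - 1026))² = (-182 + 71/(-950))² = (-182 + 71*(-1/950))² = (-182 - 71/950)² = (-172971/950)² = 29918966841/902500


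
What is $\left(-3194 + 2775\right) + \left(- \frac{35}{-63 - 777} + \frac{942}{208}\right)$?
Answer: $- \frac{64651}{156} \approx -414.43$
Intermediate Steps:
$\left(-3194 + 2775\right) + \left(- \frac{35}{-63 - 777} + \frac{942}{208}\right) = -419 + \left(- \frac{35}{-63 - 777} + 942 \cdot \frac{1}{208}\right) = -419 + \left(- \frac{35}{-840} + \frac{471}{104}\right) = -419 + \left(\left(-35\right) \left(- \frac{1}{840}\right) + \frac{471}{104}\right) = -419 + \left(\frac{1}{24} + \frac{471}{104}\right) = -419 + \frac{713}{156} = - \frac{64651}{156}$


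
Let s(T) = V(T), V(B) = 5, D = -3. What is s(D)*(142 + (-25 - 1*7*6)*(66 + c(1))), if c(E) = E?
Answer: -21735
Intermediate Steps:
s(T) = 5
s(D)*(142 + (-25 - 1*7*6)*(66 + c(1))) = 5*(142 + (-25 - 1*7*6)*(66 + 1)) = 5*(142 + (-25 - 7*6)*67) = 5*(142 + (-25 - 42)*67) = 5*(142 - 67*67) = 5*(142 - 4489) = 5*(-4347) = -21735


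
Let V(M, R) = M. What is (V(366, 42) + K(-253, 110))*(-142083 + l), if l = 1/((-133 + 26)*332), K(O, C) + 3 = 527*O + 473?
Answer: 668749498540035/35524 ≈ 1.8825e+10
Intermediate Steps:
K(O, C) = 470 + 527*O (K(O, C) = -3 + (527*O + 473) = -3 + (473 + 527*O) = 470 + 527*O)
l = -1/35524 (l = 1/(-107*332) = 1/(-35524) = -1/35524 ≈ -2.8150e-5)
(V(366, 42) + K(-253, 110))*(-142083 + l) = (366 + (470 + 527*(-253)))*(-142083 - 1/35524) = (366 + (470 - 133331))*(-5047356493/35524) = (366 - 132861)*(-5047356493/35524) = -132495*(-5047356493/35524) = 668749498540035/35524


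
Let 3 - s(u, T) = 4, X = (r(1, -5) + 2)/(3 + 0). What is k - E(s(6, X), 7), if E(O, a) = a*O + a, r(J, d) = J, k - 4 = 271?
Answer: 275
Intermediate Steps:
k = 275 (k = 4 + 271 = 275)
X = 1 (X = (1 + 2)/(3 + 0) = 3/3 = 3*(1/3) = 1)
s(u, T) = -1 (s(u, T) = 3 - 1*4 = 3 - 4 = -1)
E(O, a) = a + O*a (E(O, a) = O*a + a = a + O*a)
k - E(s(6, X), 7) = 275 - 7*(1 - 1) = 275 - 7*0 = 275 - 1*0 = 275 + 0 = 275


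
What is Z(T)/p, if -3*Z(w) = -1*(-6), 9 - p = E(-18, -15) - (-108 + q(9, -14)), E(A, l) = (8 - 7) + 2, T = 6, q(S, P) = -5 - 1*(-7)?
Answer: 1/50 ≈ 0.020000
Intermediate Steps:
q(S, P) = 2 (q(S, P) = -5 + 7 = 2)
E(A, l) = 3 (E(A, l) = 1 + 2 = 3)
p = -100 (p = 9 - (3 - (-108 + 2)) = 9 - (3 - 1*(-106)) = 9 - (3 + 106) = 9 - 1*109 = 9 - 109 = -100)
Z(w) = -2 (Z(w) = -(-1)*(-6)/3 = -1/3*6 = -2)
Z(T)/p = -2/(-100) = -2*(-1/100) = 1/50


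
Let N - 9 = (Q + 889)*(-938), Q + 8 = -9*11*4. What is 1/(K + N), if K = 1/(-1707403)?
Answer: -1707403/776733480164 ≈ -2.1982e-6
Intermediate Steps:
Q = -404 (Q = -8 - 9*11*4 = -8 - 99*4 = -8 - 396 = -404)
K = -1/1707403 ≈ -5.8568e-7
N = -454921 (N = 9 + (-404 + 889)*(-938) = 9 + 485*(-938) = 9 - 454930 = -454921)
1/(K + N) = 1/(-1/1707403 - 454921) = 1/(-776733480164/1707403) = -1707403/776733480164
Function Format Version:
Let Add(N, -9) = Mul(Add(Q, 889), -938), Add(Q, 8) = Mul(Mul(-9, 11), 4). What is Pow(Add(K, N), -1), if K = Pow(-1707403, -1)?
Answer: Rational(-1707403, 776733480164) ≈ -2.1982e-6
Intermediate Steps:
Q = -404 (Q = Add(-8, Mul(Mul(-9, 11), 4)) = Add(-8, Mul(-99, 4)) = Add(-8, -396) = -404)
K = Rational(-1, 1707403) ≈ -5.8568e-7
N = -454921 (N = Add(9, Mul(Add(-404, 889), -938)) = Add(9, Mul(485, -938)) = Add(9, -454930) = -454921)
Pow(Add(K, N), -1) = Pow(Add(Rational(-1, 1707403), -454921), -1) = Pow(Rational(-776733480164, 1707403), -1) = Rational(-1707403, 776733480164)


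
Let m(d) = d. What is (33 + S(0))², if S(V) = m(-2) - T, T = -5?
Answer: 1296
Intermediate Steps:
S(V) = 3 (S(V) = -2 - 1*(-5) = -2 + 5 = 3)
(33 + S(0))² = (33 + 3)² = 36² = 1296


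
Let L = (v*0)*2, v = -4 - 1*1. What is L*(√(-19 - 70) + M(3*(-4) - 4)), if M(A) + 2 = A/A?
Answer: 0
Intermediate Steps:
v = -5 (v = -4 - 1 = -5)
M(A) = -1 (M(A) = -2 + A/A = -2 + 1 = -1)
L = 0 (L = -5*0*2 = 0*2 = 0)
L*(√(-19 - 70) + M(3*(-4) - 4)) = 0*(√(-19 - 70) - 1) = 0*(√(-89) - 1) = 0*(I*√89 - 1) = 0*(-1 + I*√89) = 0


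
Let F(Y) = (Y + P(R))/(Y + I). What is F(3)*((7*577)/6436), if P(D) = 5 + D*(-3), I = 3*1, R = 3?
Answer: -4039/38616 ≈ -0.10459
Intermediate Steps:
I = 3
P(D) = 5 - 3*D
F(Y) = (-4 + Y)/(3 + Y) (F(Y) = (Y + (5 - 3*3))/(Y + 3) = (Y + (5 - 9))/(3 + Y) = (Y - 4)/(3 + Y) = (-4 + Y)/(3 + Y))
F(3)*((7*577)/6436) = ((-4 + 3)/(3 + 3))*((7*577)/6436) = (-1/6)*(4039*(1/6436)) = ((⅙)*(-1))*(4039/6436) = -⅙*4039/6436 = -4039/38616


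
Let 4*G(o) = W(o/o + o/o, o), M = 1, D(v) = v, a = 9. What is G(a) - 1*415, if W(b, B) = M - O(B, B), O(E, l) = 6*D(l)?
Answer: -1713/4 ≈ -428.25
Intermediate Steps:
O(E, l) = 6*l
W(b, B) = 1 - 6*B
G(o) = 1/4 - 3*o/2 (G(o) = (1 - 6*o)/4 = 1/4 - 3*o/2)
G(a) - 1*415 = (1/4 - 3/2*9) - 1*415 = (1/4 - 27/2) - 415 = -53/4 - 415 = -1713/4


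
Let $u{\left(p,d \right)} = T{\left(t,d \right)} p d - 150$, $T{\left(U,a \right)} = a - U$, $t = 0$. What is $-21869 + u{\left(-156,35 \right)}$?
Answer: $-213119$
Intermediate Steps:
$u{\left(p,d \right)} = -150 + p d^{2}$ ($u{\left(p,d \right)} = \left(d - 0\right) p d - 150 = \left(d + 0\right) p d - 150 = d p d - 150 = p d^{2} - 150 = -150 + p d^{2}$)
$-21869 + u{\left(-156,35 \right)} = -21869 - \left(150 + 156 \cdot 35^{2}\right) = -21869 - 191250 = -213119$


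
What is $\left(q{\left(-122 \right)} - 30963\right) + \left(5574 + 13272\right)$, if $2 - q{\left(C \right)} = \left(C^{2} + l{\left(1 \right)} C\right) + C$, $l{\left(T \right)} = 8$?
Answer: $-25901$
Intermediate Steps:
$q{\left(C \right)} = 2 - C^{2} - 9 C$ ($q{\left(C \right)} = 2 - \left(\left(C^{2} + 8 C\right) + C\right) = 2 - \left(C^{2} + 9 C\right) = 2 - C^{2} - 9 C$)
$\left(q{\left(-122 \right)} - 30963\right) + \left(5574 + 13272\right) = \left(\left(2 - \left(-122\right)^{2} - -1098\right) - 30963\right) + \left(5574 + 13272\right) = \left(\left(2 - 14884 + 1098\right) - 30963\right) + 18846 = \left(-13784 - 30963\right) + 18846 = -44747 + 18846 = -25901$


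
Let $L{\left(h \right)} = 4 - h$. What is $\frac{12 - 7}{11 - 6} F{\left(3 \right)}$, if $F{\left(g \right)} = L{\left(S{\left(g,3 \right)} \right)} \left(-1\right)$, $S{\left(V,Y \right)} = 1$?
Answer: $-3$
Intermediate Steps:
$F{\left(g \right)} = -3$ ($F{\left(g \right)} = \left(4 - 1\right) \left(-1\right) = 3 \left(-1\right) = -3$)
$\frac{12 - 7}{11 - 6} F{\left(3 \right)} = \frac{12 - 7}{11 - 6} \left(-3\right) = \frac{5}{5} \left(-3\right) = 5 \cdot \frac{1}{5} \left(-3\right) = 1 \left(-3\right) = -3$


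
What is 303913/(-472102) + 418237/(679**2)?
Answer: 57334170741/217658378182 ≈ 0.26341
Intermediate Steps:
303913/(-472102) + 418237/(679**2) = 303913*(-1/472102) + 418237/461041 = -303913/472102 + 418237*(1/461041) = -303913/472102 + 418237/461041 = 57334170741/217658378182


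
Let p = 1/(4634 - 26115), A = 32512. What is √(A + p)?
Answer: 3*√1666902379039/21481 ≈ 180.31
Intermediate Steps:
p = -1/21481 (p = 1/(-21481) = -1/21481 ≈ -4.6553e-5)
√(A + p) = √(32512 - 1/21481) = √(698390271/21481) = 3*√1666902379039/21481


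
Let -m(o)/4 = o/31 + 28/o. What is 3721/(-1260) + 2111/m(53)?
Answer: -276554903/1158255 ≈ -238.77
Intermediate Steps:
m(o) = -112/o - 4*o/31 (m(o) = -4*(o/31 + 28/o) = -4*(28/o + o/31) = -112/o - 4*o/31)
3721/(-1260) + 2111/m(53) = 3721/(-1260) + 2111/(-112/53 - 4/31*53) = 3721*(-1/1260) + 2111/(-112*1/53 - 212/31) = -3721/1260 + 2111/(-112/53 - 212/31) = -3721/1260 + 2111/(-14708/1643) = -3721/1260 + 2111*(-1643/14708) = -3721/1260 - 3468373/14708 = -276554903/1158255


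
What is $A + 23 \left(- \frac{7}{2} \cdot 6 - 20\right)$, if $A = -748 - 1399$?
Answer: $-3090$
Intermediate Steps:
$A = -2147$ ($A = -748 - 1399 = -2147$)
$A + 23 \left(- \frac{7}{2} \cdot 6 - 20\right) = -2147 + 23 \left(- \frac{7}{2} \cdot 6 - 20\right) = -2147 + 23 \left(\left(-7\right) \frac{1}{2} \cdot 6 - 20\right) = -2147 + 23 \left(\left(- \frac{7}{2}\right) 6 - 20\right) = -2147 + 23 \left(-21 - 20\right) = -2147 + 23 \left(-41\right) = -2147 - 943 = -3090$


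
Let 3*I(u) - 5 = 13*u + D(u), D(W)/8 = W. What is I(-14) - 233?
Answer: -988/3 ≈ -329.33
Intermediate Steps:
D(W) = 8*W
I(u) = 5/3 + 7*u (I(u) = 5/3 + (13*u + 8*u)/3 = 5/3 + (21*u)/3 = 5/3 + 7*u)
I(-14) - 233 = (5/3 + 7*(-14)) - 233 = (5/3 - 98) - 233 = -289/3 - 233 = -988/3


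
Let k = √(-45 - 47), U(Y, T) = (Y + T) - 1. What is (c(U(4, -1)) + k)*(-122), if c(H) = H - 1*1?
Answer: -122 - 244*I*√23 ≈ -122.0 - 1170.2*I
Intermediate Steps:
U(Y, T) = -1 + T + Y (U(Y, T) = (T + Y) - 1 = -1 + T + Y)
c(H) = -1 + H (c(H) = H - 1 = -1 + H)
k = 2*I*√23 (k = √(-92) = 2*I*√23 ≈ 9.5917*I)
(c(U(4, -1)) + k)*(-122) = ((-1 + (-1 - 1 + 4)) + 2*I*√23)*(-122) = ((-1 + 2) + 2*I*√23)*(-122) = (1 + 2*I*√23)*(-122) = -122 - 244*I*√23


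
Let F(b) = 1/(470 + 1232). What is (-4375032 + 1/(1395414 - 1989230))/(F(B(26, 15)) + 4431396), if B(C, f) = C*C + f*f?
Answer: -2210867365798163/2239350204209644 ≈ -0.98728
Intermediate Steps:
B(C, f) = C**2 + f**2
F(b) = 1/1702
(-4375032 + 1/(1395414 - 1989230))/(F(B(26, 15)) + 4431396) = (-4375032 + 1/(1395414 - 1989230))/(1/1702 + 4431396) = (-4375032 + 1/(-593816))/(7542235993/1702) = (-4375032 - 1/593816)*(1702/7542235993) = -2597964002113/593816*1702/7542235993 = -2210867365798163/2239350204209644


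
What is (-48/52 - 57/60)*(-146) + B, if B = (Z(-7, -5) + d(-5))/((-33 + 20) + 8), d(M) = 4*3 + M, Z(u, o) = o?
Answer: 35499/130 ≈ 273.07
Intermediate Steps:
d(M) = 12 + M
B = -⅖ (B = (-5 + (12 - 5))/((-33 + 20) + 8) = (-5 + 7)/(-13 + 8) = 2/(-5) = 2*(-⅕) = -⅖ ≈ -0.40000)
(-48/52 - 57/60)*(-146) + B = (-48/52 - 57/60)*(-146) - ⅖ = (-48*1/52 - 57*1/60)*(-146) - ⅖ = (-12/13 - 19/20)*(-146) - ⅖ = -487/260*(-146) - ⅖ = 35551/130 - ⅖ = 35499/130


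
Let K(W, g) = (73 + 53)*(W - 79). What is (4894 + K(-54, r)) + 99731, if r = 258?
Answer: 87867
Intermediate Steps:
K(W, g) = -9954 + 126*W (K(W, g) = 126*(-79 + W) = -9954 + 126*W)
(4894 + K(-54, r)) + 99731 = (4894 + (-9954 + 126*(-54))) + 99731 = (4894 + (-9954 - 6804)) + 99731 = (4894 - 16758) + 99731 = -11864 + 99731 = 87867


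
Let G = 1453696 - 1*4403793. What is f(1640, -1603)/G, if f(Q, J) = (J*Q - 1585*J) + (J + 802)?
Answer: 88966/2950097 ≈ 0.030157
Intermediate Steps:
f(Q, J) = 802 - 1584*J + J*Q (f(Q, J) = (-1585*J + J*Q) + (802 + J) = 802 - 1584*J + J*Q)
G = -2950097 (G = 1453696 - 4403793 = -2950097)
f(1640, -1603)/G = (802 - 1584*(-1603) - 1603*1640)/(-2950097) = (802 + 2539152 - 2628920)*(-1/2950097) = -88966*(-1/2950097) = 88966/2950097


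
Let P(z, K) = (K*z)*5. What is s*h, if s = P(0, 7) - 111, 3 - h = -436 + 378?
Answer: -6771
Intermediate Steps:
P(z, K) = 5*K*z
h = 61 (h = 3 - (-436 + 378) = 3 - 1*(-58) = 3 + 58 = 61)
s = -111 (s = 5*7*0 - 111 = 0 - 111 = -111)
s*h = -111*61 = -6771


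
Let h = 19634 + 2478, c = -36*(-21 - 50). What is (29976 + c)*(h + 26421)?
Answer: 1578875556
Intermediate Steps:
c = 2556 (c = -36*(-71) = 2556)
h = 22112
(29976 + c)*(h + 26421) = (29976 + 2556)*(22112 + 26421) = 32532*48533 = 1578875556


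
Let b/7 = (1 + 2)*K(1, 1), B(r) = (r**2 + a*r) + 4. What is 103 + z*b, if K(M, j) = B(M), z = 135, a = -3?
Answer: 5773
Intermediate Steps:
B(r) = 4 + r**2 - 3*r (B(r) = (r**2 - 3*r) + 4 = 4 + r**2 - 3*r)
K(M, j) = 4 + M**2 - 3*M
b = 42 (b = 7*((1 + 2)*(4 + 1**2 - 3*1)) = 7*(3*(4 + 1 - 3)) = 7*(3*2) = 7*6 = 42)
103 + z*b = 103 + 135*42 = 103 + 5670 = 5773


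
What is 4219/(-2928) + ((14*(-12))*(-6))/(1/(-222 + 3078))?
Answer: 8429262725/2928 ≈ 2.8788e+6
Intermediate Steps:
4219/(-2928) + ((14*(-12))*(-6))/(1/(-222 + 3078)) = 4219*(-1/2928) + (-168*(-6))/(1/2856) = -4219/2928 + 1008/(1/2856) = -4219/2928 + 1008*2856 = -4219/2928 + 2878848 = 8429262725/2928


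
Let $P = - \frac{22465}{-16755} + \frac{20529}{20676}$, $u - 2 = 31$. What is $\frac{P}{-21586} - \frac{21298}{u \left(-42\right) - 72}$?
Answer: $\frac{1769604554716589}{121142949386616} \approx 14.608$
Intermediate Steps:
$u = 33$ ($u = 2 + 31 = 33$)
$P = \frac{53896649}{23095092}$ ($P = \left(-22465\right) \left(- \frac{1}{16755}\right) + 20529 \cdot \frac{1}{20676} = \frac{4493}{3351} + \frac{6843}{6892} = \frac{53896649}{23095092} \approx 2.3337$)
$\frac{P}{-21586} - \frac{21298}{u \left(-42\right) - 72} = \frac{53896649}{23095092 \left(-21586\right)} - \frac{21298}{33 \left(-42\right) - 72} = \frac{53896649}{23095092} \left(- \frac{1}{21586}\right) - \frac{21298}{-1386 - 72} = - \frac{53896649}{498530655912} - \frac{21298}{-1458} = - \frac{53896649}{498530655912} - - \frac{10649}{729} = - \frac{53896649}{498530655912} + \frac{10649}{729} = \frac{1769604554716589}{121142949386616}$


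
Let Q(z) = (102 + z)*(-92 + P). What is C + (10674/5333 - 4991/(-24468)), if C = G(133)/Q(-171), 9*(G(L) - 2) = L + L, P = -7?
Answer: 5910001247687/2674087387092 ≈ 2.2101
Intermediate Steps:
Q(z) = -10098 - 99*z (Q(z) = (102 + z)*(-92 - 7) = (102 + z)*(-99) = -10098 - 99*z)
G(L) = 2 + 2*L/9 (G(L) = 2 + (L + L)/9 = 2 + (2*L)/9 = 2 + 2*L/9)
C = 284/61479 (C = (2 + (2/9)*133)/(-10098 - 99*(-171)) = (2 + 266/9)/(-10098 + 16929) = (284/9)/6831 = (284/9)*(1/6831) = 284/61479 ≈ 0.0046195)
C + (10674/5333 - 4991/(-24468)) = 284/61479 + (10674/5333 - 4991/(-24468)) = 284/61479 + (10674*(1/5333) - 4991*(-1/24468)) = 284/61479 + (10674/5333 + 4991/24468) = 284/61479 + 287788435/130487844 = 5910001247687/2674087387092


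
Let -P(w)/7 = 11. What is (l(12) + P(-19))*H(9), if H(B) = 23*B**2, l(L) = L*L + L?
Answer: 147177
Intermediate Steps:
l(L) = L + L**2 (l(L) = L**2 + L = L + L**2)
P(w) = -77 (P(w) = -7*11 = -77)
(l(12) + P(-19))*H(9) = (12*(1 + 12) - 77)*(23*9**2) = (12*13 - 77)*(23*81) = (156 - 77)*1863 = 79*1863 = 147177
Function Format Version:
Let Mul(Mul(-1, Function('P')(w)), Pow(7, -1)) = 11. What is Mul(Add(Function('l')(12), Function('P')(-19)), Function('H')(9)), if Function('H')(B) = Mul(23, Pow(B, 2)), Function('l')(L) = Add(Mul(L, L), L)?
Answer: 147177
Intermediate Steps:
Function('l')(L) = Add(L, Pow(L, 2)) (Function('l')(L) = Add(Pow(L, 2), L) = Add(L, Pow(L, 2)))
Function('P')(w) = -77 (Function('P')(w) = Mul(-7, 11) = -77)
Mul(Add(Function('l')(12), Function('P')(-19)), Function('H')(9)) = Mul(Add(Mul(12, Add(1, 12)), -77), Mul(23, Pow(9, 2))) = Mul(Add(Mul(12, 13), -77), Mul(23, 81)) = Mul(Add(156, -77), 1863) = Mul(79, 1863) = 147177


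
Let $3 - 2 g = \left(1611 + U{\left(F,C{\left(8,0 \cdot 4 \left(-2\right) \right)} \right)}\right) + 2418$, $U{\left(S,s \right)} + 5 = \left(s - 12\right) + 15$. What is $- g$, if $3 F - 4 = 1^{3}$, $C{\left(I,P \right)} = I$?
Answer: $2016$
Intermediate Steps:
$F = \frac{5}{3}$ ($F = \frac{4}{3} + \frac{1^{3}}{3} = \frac{4}{3} + \frac{1}{3} \cdot 1 = \frac{4}{3} + \frac{1}{3} = \frac{5}{3} \approx 1.6667$)
$U{\left(S,s \right)} = -2 + s$ ($U{\left(S,s \right)} = -5 + \left(\left(s - 12\right) + 15\right) = -5 + \left(\left(-12 + s\right) + 15\right) = -5 + \left(3 + s\right) = -2 + s$)
$g = -2016$ ($g = \frac{3}{2} - \frac{\left(1611 + \left(-2 + 8\right)\right) + 2418}{2} = \frac{3}{2} - \frac{\left(1611 + 6\right) + 2418}{2} = \frac{3}{2} - \frac{1617 + 2418}{2} = \frac{3}{2} - \frac{4035}{2} = -2016$)
$- g = \left(-1\right) \left(-2016\right) = 2016$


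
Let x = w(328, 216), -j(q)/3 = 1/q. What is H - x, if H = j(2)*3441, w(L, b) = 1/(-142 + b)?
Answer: -190976/37 ≈ -5161.5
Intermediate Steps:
j(q) = -3/q
H = -10323/2 (H = -3/2*3441 = -10323/2 ≈ -5161.5)
x = 1/74 (x = 1/(-142 + 216) = 1/74 ≈ 0.013514)
H - x = -10323/2 - 1*1/74 = -10323/2 - 1/74 = -190976/37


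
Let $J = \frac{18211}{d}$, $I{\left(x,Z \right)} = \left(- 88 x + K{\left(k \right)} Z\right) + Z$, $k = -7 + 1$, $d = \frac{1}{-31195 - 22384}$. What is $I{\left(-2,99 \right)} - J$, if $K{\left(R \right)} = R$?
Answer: $975726850$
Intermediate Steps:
$d = - \frac{1}{53579}$ ($d = \frac{1}{-53579} = - \frac{1}{53579} \approx -1.8664 \cdot 10^{-5}$)
$k = -6$
$I{\left(x,Z \right)} = - 88 x - 5 Z$ ($I{\left(x,Z \right)} = \left(- 88 x - 6 Z\right) + Z = - 88 x - 5 Z$)
$J = -975727169$ ($J = \frac{18211}{- \frac{1}{53579}} = 18211 \left(-53579\right) = -975727169$)
$I{\left(-2,99 \right)} - J = \left(\left(-88\right) \left(-2\right) - 495\right) - -975727169 = \left(176 - 495\right) + 975727169 = -319 + 975727169 = 975726850$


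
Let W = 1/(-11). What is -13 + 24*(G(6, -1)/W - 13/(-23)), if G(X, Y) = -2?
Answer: 12157/23 ≈ 528.57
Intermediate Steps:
W = -1/11 ≈ -0.090909
-13 + 24*(G(6, -1)/W - 13/(-23)) = -13 + 24*(-2/(-1/11) - 13/(-23)) = -13 + 24*(-2*(-11) - 13*(-1/23)) = -13 + 24*(22 + 13/23) = -13 + 24*(519/23) = -13 + 12456/23 = 12157/23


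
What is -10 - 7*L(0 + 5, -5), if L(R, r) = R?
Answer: -45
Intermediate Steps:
-10 - 7*L(0 + 5, -5) = -10 - 7*(0 + 5) = -10 - 7*5 = -10 - 35 = -45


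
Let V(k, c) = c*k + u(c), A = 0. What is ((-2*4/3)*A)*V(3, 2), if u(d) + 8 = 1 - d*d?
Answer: 0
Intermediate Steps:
u(d) = -7 - d² (u(d) = -8 + (1 - d*d) = -8 + (1 - d²) = -7 - d²)
V(k, c) = -7 - c² + c*k (V(k, c) = c*k + (-7 - c²) = -7 - c² + c*k)
((-2*4/3)*A)*V(3, 2) = ((-2*4/3)*0)*(-7 - 1*2² + 2*3) = (-8*⅓*0)*(-7 - 1*4 + 6) = (-8/3*0)*(-7 - 4 + 6) = 0*(-5) = 0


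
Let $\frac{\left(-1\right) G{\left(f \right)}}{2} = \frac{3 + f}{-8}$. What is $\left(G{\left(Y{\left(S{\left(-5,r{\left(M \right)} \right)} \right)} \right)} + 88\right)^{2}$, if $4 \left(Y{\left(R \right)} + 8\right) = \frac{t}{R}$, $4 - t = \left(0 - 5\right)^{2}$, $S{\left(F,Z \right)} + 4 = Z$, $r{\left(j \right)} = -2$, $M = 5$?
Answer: $\frac{7745089}{1024} \approx 7563.6$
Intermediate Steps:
$S{\left(F,Z \right)} = -4 + Z$
$t = -21$ ($t = 4 - \left(0 - 5\right)^{2} = 4 - \left(-5\right)^{2} = 4 - 25 = -21$)
$Y{\left(R \right)} = -8 - \frac{21}{4 R}$ ($Y{\left(R \right)} = -8 + \frac{\left(-21\right) \frac{1}{R}}{4} = -8 - \frac{21}{4 R}$)
$G{\left(f \right)} = \frac{3}{4} + \frac{f}{4}$ ($G{\left(f \right)} = - 2 \frac{3 + f}{-8} = - 2 \left(3 + f\right) \left(- \frac{1}{8}\right) = - 2 \left(- \frac{3}{8} - \frac{f}{8}\right) = \frac{3}{4} + \frac{f}{4}$)
$\left(G{\left(Y{\left(S{\left(-5,r{\left(M \right)} \right)} \right)} \right)} + 88\right)^{2} = \left(\left(\frac{3}{4} + \frac{-8 - \frac{21}{4 \left(-4 - 2\right)}}{4}\right) + 88\right)^{2} = \left(\left(\frac{3}{4} + \frac{-8 - \frac{21}{4 \left(-6\right)}}{4}\right) + 88\right)^{2} = \left(\left(\frac{3}{4} + \frac{-8 - - \frac{7}{8}}{4}\right) + 88\right)^{2} = \left(\left(\frac{3}{4} + \frac{-8 + \frac{7}{8}}{4}\right) + 88\right)^{2} = \left(\left(\frac{3}{4} + \frac{1}{4} \left(- \frac{57}{8}\right)\right) + 88\right)^{2} = \left(\left(\frac{3}{4} - \frac{57}{32}\right) + 88\right)^{2} = \left(- \frac{33}{32} + 88\right)^{2} = \left(\frac{2783}{32}\right)^{2} = \frac{7745089}{1024}$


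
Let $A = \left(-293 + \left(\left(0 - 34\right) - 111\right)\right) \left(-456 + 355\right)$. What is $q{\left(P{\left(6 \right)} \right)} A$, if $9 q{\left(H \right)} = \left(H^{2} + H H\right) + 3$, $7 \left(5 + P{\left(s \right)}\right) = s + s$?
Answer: $\frac{17768930}{147} \approx 1.2088 \cdot 10^{5}$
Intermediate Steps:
$P{\left(s \right)} = -5 + \frac{2 s}{7}$ ($P{\left(s \right)} = -5 + \frac{s + s}{7} = -5 + \frac{2 s}{7}$)
$q{\left(H \right)} = \frac{1}{3} + \frac{2 H^{2}}{9}$ ($q{\left(H \right)} = \frac{\left(H^{2} + H H\right) + 3}{9} = \frac{\left(H^{2} + H^{2}\right) + 3}{9} = \frac{2 H^{2} + 3}{9} = \frac{3 + 2 H^{2}}{9} = \frac{1}{3} + \frac{2 H^{2}}{9}$)
$A = 44238$ ($A = \left(-293 - 145\right) \left(-101\right) = \left(-438\right) \left(-101\right) = 44238$)
$q{\left(P{\left(6 \right)} \right)} A = \left(\frac{1}{3} + \frac{2 \left(-5 + \frac{2}{7} \cdot 6\right)^{2}}{9}\right) 44238 = \left(\frac{1}{3} + \frac{2 \left(-5 + \frac{12}{7}\right)^{2}}{9}\right) 44238 = \left(\frac{1}{3} + \frac{2 \left(- \frac{23}{7}\right)^{2}}{9}\right) 44238 = \left(\frac{1}{3} + \frac{2}{9} \cdot \frac{529}{49}\right) 44238 = \left(\frac{1}{3} + \frac{1058}{441}\right) 44238 = \frac{1205}{441} \cdot 44238 = \frac{17768930}{147}$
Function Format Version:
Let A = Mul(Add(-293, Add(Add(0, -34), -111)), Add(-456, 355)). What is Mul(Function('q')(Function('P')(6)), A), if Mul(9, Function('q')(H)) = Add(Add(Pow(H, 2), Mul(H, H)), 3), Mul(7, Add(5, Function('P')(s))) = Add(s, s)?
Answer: Rational(17768930, 147) ≈ 1.2088e+5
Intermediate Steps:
Function('P')(s) = Add(-5, Mul(Rational(2, 7), s)) (Function('P')(s) = Add(-5, Mul(Rational(1, 7), Add(s, s))) = Add(-5, Mul(Rational(1, 7), Mul(2, s))) = Add(-5, Mul(Rational(2, 7), s)))
Function('q')(H) = Add(Rational(1, 3), Mul(Rational(2, 9), Pow(H, 2))) (Function('q')(H) = Mul(Rational(1, 9), Add(Add(Pow(H, 2), Mul(H, H)), 3)) = Mul(Rational(1, 9), Add(Add(Pow(H, 2), Pow(H, 2)), 3)) = Mul(Rational(1, 9), Add(Mul(2, Pow(H, 2)), 3)) = Mul(Rational(1, 9), Add(3, Mul(2, Pow(H, 2)))) = Add(Rational(1, 3), Mul(Rational(2, 9), Pow(H, 2))))
A = 44238 (A = Mul(Add(-293, Add(-34, -111)), -101) = Mul(Add(-293, -145), -101) = Mul(-438, -101) = 44238)
Mul(Function('q')(Function('P')(6)), A) = Mul(Add(Rational(1, 3), Mul(Rational(2, 9), Pow(Add(-5, Mul(Rational(2, 7), 6)), 2))), 44238) = Mul(Add(Rational(1, 3), Mul(Rational(2, 9), Pow(Add(-5, Rational(12, 7)), 2))), 44238) = Mul(Add(Rational(1, 3), Mul(Rational(2, 9), Pow(Rational(-23, 7), 2))), 44238) = Mul(Add(Rational(1, 3), Mul(Rational(2, 9), Rational(529, 49))), 44238) = Mul(Add(Rational(1, 3), Rational(1058, 441)), 44238) = Mul(Rational(1205, 441), 44238) = Rational(17768930, 147)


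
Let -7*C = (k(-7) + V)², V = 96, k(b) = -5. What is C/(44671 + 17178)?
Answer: -1183/61849 ≈ -0.019127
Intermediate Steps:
C = -1183 (C = -(-5 + 96)²/7 = -⅐*91² = -⅐*8281 = -1183)
C/(44671 + 17178) = -1183/(44671 + 17178) = -1183/61849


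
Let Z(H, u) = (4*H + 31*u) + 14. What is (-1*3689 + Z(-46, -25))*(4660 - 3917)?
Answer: -3443062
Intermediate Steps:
Z(H, u) = 14 + 4*H + 31*u
(-1*3689 + Z(-46, -25))*(4660 - 3917) = (-1*3689 + (14 + 4*(-46) + 31*(-25)))*(4660 - 3917) = (-3689 + (14 - 184 - 775))*743 = (-3689 - 945)*743 = -4634*743 = -3443062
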